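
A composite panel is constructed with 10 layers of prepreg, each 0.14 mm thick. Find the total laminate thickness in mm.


h = n * t_ply = 10 * 0.14 = 1.4 mm

1.4 mm


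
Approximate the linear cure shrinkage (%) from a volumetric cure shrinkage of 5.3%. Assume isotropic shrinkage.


Linear shrinkage ≈ vol_shrink/3 = 5.3/3 = 1.767%

1.767%


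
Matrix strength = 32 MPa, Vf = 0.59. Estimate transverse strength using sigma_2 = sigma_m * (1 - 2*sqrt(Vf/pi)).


factor = 1 - 2*sqrt(0.59/pi) = 0.1333
sigma_2 = 32 * 0.1333 = 4.26 MPa

4.26 MPa


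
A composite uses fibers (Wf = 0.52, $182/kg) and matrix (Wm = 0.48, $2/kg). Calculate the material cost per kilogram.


Cost = cost_f*Wf + cost_m*Wm = 182*0.52 + 2*0.48 = $95.6/kg

$95.6/kg


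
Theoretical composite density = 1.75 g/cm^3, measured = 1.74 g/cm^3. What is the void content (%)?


Void% = (rho_theo - rho_actual)/rho_theo * 100 = (1.75 - 1.74)/1.75 * 100 = 0.57%

0.57%


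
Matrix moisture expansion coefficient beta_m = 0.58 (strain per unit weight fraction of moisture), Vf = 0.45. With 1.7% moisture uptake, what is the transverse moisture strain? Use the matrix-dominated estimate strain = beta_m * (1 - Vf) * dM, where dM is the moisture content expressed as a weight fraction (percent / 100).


dM = 1.7/100 = 0.017
strain = beta_m * (1-Vf) * dM = 0.58 * 0.55 * 0.017 = 0.005423

0.005423


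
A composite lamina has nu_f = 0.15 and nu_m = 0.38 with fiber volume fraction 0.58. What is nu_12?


nu_12 = nu_f*Vf + nu_m*(1-Vf) = 0.15*0.58 + 0.38*0.42 = 0.2466

0.2466


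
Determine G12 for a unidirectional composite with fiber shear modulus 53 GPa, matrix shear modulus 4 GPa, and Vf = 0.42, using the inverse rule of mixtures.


1/G12 = Vf/Gf + (1-Vf)/Gm = 0.42/53 + 0.58/4
G12 = 6.54 GPa

6.54 GPa


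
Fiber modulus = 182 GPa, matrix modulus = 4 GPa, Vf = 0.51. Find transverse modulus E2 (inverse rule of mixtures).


1/E2 = Vf/Ef + (1-Vf)/Em = 0.51/182 + 0.49/4
E2 = 7.98 GPa

7.98 GPa


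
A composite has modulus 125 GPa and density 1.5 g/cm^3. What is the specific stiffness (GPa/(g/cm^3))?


Specific stiffness = E/rho = 125/1.5 = 83.3 GPa/(g/cm^3)

83.3 GPa/(g/cm^3)


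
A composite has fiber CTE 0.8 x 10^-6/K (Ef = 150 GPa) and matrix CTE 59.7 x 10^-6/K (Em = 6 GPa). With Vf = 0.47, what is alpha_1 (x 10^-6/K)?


E1 = Ef*Vf + Em*(1-Vf) = 73.68
alpha_1 = (alpha_f*Ef*Vf + alpha_m*Em*(1-Vf))/E1 = 3.34 x 10^-6/K

3.34 x 10^-6/K


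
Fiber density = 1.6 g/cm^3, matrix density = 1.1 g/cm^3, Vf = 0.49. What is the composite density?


rho_c = rho_f*Vf + rho_m*(1-Vf) = 1.6*0.49 + 1.1*0.51 = 1.345 g/cm^3

1.345 g/cm^3


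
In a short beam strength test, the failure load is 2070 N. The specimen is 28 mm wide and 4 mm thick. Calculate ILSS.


ILSS = 3F/(4bh) = 3*2070/(4*28*4) = 13.86 MPa

13.86 MPa


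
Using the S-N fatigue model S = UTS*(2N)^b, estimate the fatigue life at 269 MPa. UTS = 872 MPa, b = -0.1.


N = 0.5 * (S/UTS)^(1/b) = 0.5 * (269/872)^(1/-0.1) = 64063.7053 cycles

64063.7053 cycles


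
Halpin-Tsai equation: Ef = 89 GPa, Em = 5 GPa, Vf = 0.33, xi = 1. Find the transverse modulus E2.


eta = (Ef/Em - 1)/(Ef/Em + xi) = (17.8 - 1)/(17.8 + 1) = 0.8936
E2 = Em*(1+xi*eta*Vf)/(1-eta*Vf) = 9.18 GPa

9.18 GPa


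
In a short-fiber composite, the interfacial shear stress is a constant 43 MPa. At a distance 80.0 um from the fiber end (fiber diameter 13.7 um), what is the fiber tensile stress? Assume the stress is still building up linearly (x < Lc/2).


Force balance: sigma_f * (pi*d^2/4) = tau * (pi*d) * x  ->  sigma_f = 4 * tau * x / d
sigma_f = 4 * 43 * 80.0 / 13.7 = 1004.4 MPa

1004.4 MPa


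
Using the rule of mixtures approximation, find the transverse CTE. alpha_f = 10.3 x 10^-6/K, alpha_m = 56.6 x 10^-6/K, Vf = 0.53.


alpha_2 = alpha_f*Vf + alpha_m*(1-Vf) = 10.3*0.53 + 56.6*0.47 = 32.1 x 10^-6/K

32.1 x 10^-6/K


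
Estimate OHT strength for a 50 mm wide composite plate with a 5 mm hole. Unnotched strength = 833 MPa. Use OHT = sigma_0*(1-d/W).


OHT = sigma_0*(1-d/W) = 833*(1-5/50) = 749.7 MPa

749.7 MPa


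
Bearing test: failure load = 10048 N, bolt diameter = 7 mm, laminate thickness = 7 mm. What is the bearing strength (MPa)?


sigma_br = F/(d*h) = 10048/(7*7) = 205.1 MPa

205.1 MPa


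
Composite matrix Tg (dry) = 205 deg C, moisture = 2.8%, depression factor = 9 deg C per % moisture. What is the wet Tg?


Tg_wet = Tg_dry - k*moisture = 205 - 9*2.8 = 179.8 deg C

179.8 deg C


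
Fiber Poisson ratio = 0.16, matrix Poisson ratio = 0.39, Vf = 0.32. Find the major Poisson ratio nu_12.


nu_12 = nu_f*Vf + nu_m*(1-Vf) = 0.16*0.32 + 0.39*0.68 = 0.3164

0.3164


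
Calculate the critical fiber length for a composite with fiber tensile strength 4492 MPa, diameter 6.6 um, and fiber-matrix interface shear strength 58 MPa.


Lc = sigma_f * d / (2 * tau_i) = 4492 * 6.6 / (2 * 58) = 255.6 um

255.6 um


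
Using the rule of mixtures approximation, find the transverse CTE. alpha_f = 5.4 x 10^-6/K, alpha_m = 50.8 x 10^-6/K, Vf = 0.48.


alpha_2 = alpha_f*Vf + alpha_m*(1-Vf) = 5.4*0.48 + 50.8*0.52 = 29.0 x 10^-6/K

29.0 x 10^-6/K


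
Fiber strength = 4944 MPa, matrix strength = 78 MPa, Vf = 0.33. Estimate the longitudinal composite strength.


sigma_1 = sigma_f*Vf + sigma_m*(1-Vf) = 4944*0.33 + 78*0.67 = 1683.8 MPa

1683.8 MPa


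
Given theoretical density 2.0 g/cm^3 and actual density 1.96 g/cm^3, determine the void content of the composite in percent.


Void% = (rho_theo - rho_actual)/rho_theo * 100 = (2.0 - 1.96)/2.0 * 100 = 2.0%

2.0%


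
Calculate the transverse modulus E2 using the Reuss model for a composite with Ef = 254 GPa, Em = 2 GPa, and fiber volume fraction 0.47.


1/E2 = Vf/Ef + (1-Vf)/Em = 0.47/254 + 0.53/2
E2 = 3.75 GPa

3.75 GPa


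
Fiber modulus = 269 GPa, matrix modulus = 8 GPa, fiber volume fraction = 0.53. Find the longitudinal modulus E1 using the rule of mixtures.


E1 = Ef*Vf + Em*(1-Vf) = 269*0.53 + 8*0.47 = 146.33 GPa

146.33 GPa


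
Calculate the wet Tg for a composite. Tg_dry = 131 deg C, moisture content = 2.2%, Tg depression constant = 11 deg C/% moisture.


Tg_wet = Tg_dry - k*moisture = 131 - 11*2.2 = 106.8 deg C

106.8 deg C


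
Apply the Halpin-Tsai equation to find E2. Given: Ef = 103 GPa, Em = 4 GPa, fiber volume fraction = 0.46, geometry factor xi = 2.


eta = (Ef/Em - 1)/(Ef/Em + xi) = (25.75 - 1)/(25.75 + 2) = 0.8919
E2 = Em*(1+xi*eta*Vf)/(1-eta*Vf) = 12.35 GPa

12.35 GPa


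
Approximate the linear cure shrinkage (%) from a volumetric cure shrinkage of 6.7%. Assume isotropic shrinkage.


Linear shrinkage ≈ vol_shrink/3 = 6.7/3 = 2.233%

2.233%


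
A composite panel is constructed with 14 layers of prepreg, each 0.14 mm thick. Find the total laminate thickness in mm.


h = n * t_ply = 14 * 0.14 = 1.96 mm

1.96 mm


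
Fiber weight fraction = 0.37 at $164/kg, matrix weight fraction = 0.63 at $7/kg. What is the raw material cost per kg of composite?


Cost = cost_f*Wf + cost_m*Wm = 164*0.37 + 7*0.63 = $65.09/kg

$65.09/kg


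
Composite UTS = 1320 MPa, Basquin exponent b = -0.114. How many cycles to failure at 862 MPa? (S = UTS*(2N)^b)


N = 0.5 * (S/UTS)^(1/b) = 0.5 * (862/1320)^(1/-0.114) = 21.0069 cycles

21.0069 cycles


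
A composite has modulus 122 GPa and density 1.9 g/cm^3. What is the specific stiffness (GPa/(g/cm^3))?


Specific stiffness = E/rho = 122/1.9 = 64.2 GPa/(g/cm^3)

64.2 GPa/(g/cm^3)


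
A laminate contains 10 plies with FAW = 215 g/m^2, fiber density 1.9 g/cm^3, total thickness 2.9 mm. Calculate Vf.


Vf = n * FAW / (rho_f * h * 1000) = 10 * 215 / (1.9 * 2.9 * 1000) = 0.3902

0.3902


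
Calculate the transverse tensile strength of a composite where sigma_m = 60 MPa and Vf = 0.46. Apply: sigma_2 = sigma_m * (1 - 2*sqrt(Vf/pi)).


factor = 1 - 2*sqrt(0.46/pi) = 0.2347
sigma_2 = 60 * 0.2347 = 14.08 MPa

14.08 MPa


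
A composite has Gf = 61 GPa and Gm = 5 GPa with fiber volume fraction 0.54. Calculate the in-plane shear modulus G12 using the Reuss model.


1/G12 = Vf/Gf + (1-Vf)/Gm = 0.54/61 + 0.46/5
G12 = 9.92 GPa

9.92 GPa


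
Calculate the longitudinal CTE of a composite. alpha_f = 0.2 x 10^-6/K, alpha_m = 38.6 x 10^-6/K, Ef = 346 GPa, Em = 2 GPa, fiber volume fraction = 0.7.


E1 = Ef*Vf + Em*(1-Vf) = 242.8
alpha_1 = (alpha_f*Ef*Vf + alpha_m*Em*(1-Vf))/E1 = 0.29 x 10^-6/K

0.29 x 10^-6/K


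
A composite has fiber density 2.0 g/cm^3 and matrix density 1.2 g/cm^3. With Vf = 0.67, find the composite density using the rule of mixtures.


rho_c = rho_f*Vf + rho_m*(1-Vf) = 2.0*0.67 + 1.2*0.33 = 1.736 g/cm^3

1.736 g/cm^3


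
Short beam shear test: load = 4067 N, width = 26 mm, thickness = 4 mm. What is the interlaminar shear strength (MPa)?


ILSS = 3F/(4bh) = 3*4067/(4*26*4) = 29.33 MPa

29.33 MPa


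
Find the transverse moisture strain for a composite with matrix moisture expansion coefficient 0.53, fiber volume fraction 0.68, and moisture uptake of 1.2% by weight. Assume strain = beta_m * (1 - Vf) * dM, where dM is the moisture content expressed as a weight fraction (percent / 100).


dM = 1.2/100 = 0.012
strain = beta_m * (1-Vf) * dM = 0.53 * 0.32 * 0.012 = 0.0020352

0.0020352


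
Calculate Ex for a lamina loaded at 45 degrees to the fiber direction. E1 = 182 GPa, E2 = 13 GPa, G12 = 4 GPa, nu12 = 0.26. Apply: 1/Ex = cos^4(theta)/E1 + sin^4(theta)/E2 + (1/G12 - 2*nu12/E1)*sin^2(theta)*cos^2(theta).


cos^4(45) = 0.25, sin^4(45) = 0.25, sin^2(45)*cos^2(45) = 0.25
1/G12 - 2*nu12/E1 = 1/4 - 2*0.26/182 = 0.247143 GPa^-1
1/Ex = 0.25/182 + 0.25/13 + 0.247143*0.25 = 0.0823901 GPa^-1
Ex = 12.14 GPa

12.14 GPa


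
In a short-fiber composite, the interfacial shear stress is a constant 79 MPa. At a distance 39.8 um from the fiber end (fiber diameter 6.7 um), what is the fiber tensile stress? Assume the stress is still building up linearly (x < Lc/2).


Force balance: sigma_f * (pi*d^2/4) = tau * (pi*d) * x  ->  sigma_f = 4 * tau * x / d
sigma_f = 4 * 79 * 39.8 / 6.7 = 1877.1 MPa

1877.1 MPa


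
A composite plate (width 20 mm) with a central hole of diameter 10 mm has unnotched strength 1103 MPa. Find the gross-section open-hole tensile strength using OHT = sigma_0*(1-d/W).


OHT = sigma_0*(1-d/W) = 1103*(1-10/20) = 551.5 MPa

551.5 MPa


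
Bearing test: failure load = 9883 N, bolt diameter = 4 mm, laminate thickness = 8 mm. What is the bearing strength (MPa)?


sigma_br = F/(d*h) = 9883/(4*8) = 308.8 MPa

308.8 MPa


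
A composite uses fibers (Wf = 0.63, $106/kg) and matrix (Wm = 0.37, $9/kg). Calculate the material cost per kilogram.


Cost = cost_f*Wf + cost_m*Wm = 106*0.63 + 9*0.37 = $70.11/kg

$70.11/kg


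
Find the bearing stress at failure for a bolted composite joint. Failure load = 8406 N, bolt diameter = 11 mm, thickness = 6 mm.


sigma_br = F/(d*h) = 8406/(11*6) = 127.4 MPa

127.4 MPa


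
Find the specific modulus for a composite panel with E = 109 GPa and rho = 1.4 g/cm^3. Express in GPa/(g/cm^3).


Specific stiffness = E/rho = 109/1.4 = 77.9 GPa/(g/cm^3)

77.9 GPa/(g/cm^3)


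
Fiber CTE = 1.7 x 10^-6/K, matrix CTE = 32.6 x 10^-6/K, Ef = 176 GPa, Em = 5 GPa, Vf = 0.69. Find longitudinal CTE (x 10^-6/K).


E1 = Ef*Vf + Em*(1-Vf) = 122.99
alpha_1 = (alpha_f*Ef*Vf + alpha_m*Em*(1-Vf))/E1 = 2.09 x 10^-6/K

2.09 x 10^-6/K


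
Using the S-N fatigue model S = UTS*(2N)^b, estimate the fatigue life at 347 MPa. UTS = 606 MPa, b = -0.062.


N = 0.5 * (S/UTS)^(1/b) = 0.5 * (347/606)^(1/-0.062) = 4022.5798 cycles

4022.5798 cycles


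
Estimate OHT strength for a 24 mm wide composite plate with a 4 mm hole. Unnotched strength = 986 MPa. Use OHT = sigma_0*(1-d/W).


OHT = sigma_0*(1-d/W) = 986*(1-4/24) = 821.7 MPa

821.7 MPa


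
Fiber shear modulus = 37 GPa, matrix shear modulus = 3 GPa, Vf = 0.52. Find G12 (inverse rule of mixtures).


1/G12 = Vf/Gf + (1-Vf)/Gm = 0.52/37 + 0.48/3
G12 = 5.75 GPa

5.75 GPa


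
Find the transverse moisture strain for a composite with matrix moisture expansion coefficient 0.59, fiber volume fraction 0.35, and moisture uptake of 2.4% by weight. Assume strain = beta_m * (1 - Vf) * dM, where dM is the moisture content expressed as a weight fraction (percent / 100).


dM = 2.4/100 = 0.024
strain = beta_m * (1-Vf) * dM = 0.59 * 0.65 * 0.024 = 0.009204

0.009204


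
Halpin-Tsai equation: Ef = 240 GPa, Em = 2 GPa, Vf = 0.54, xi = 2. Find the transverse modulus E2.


eta = (Ef/Em - 1)/(Ef/Em + xi) = (120.0 - 1)/(120.0 + 2) = 0.9754
E2 = Em*(1+xi*eta*Vf)/(1-eta*Vf) = 8.68 GPa

8.68 GPa


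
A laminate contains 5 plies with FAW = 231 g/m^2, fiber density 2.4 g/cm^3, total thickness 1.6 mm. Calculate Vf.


Vf = n * FAW / (rho_f * h * 1000) = 5 * 231 / (2.4 * 1.6 * 1000) = 0.3008

0.3008


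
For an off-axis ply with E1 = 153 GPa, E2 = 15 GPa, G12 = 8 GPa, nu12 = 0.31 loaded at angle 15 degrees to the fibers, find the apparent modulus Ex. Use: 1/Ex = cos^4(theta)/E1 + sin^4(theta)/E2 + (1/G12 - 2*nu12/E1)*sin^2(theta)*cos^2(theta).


cos^4(15) = 0.870513, sin^4(15) = 0.004487, sin^2(15)*cos^2(15) = 0.0625
1/G12 - 2*nu12/E1 = 1/8 - 2*0.31/153 = 0.120948 GPa^-1
1/Ex = 0.870513/153 + 0.004487/15 + 0.120948*0.0625 = 0.013548 GPa^-1
Ex = 73.81 GPa

73.81 GPa


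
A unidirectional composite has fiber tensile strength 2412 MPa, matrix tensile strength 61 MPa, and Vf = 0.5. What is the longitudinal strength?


sigma_1 = sigma_f*Vf + sigma_m*(1-Vf) = 2412*0.5 + 61*0.5 = 1236.5 MPa

1236.5 MPa


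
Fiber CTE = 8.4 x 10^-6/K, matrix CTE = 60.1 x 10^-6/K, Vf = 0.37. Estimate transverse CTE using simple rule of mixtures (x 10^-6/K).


alpha_2 = alpha_f*Vf + alpha_m*(1-Vf) = 8.4*0.37 + 60.1*0.63 = 41.0 x 10^-6/K

41.0 x 10^-6/K


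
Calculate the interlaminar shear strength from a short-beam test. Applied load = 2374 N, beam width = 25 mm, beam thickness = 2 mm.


ILSS = 3F/(4bh) = 3*2374/(4*25*2) = 35.61 MPa

35.61 MPa


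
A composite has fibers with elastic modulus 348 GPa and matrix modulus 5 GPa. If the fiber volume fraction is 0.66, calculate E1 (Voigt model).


E1 = Ef*Vf + Em*(1-Vf) = 348*0.66 + 5*0.34 = 231.38 GPa

231.38 GPa


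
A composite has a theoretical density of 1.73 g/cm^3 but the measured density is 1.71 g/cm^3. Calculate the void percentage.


Void% = (rho_theo - rho_actual)/rho_theo * 100 = (1.73 - 1.71)/1.73 * 100 = 1.16%

1.16%


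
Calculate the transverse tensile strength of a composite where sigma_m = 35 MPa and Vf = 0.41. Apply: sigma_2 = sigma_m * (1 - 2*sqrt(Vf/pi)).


factor = 1 - 2*sqrt(0.41/pi) = 0.2775
sigma_2 = 35 * 0.2775 = 9.71 MPa

9.71 MPa


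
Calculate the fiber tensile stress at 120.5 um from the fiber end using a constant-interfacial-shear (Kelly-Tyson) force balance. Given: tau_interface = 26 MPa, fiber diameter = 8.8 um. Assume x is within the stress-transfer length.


Force balance: sigma_f * (pi*d^2/4) = tau * (pi*d) * x  ->  sigma_f = 4 * tau * x / d
sigma_f = 4 * 26 * 120.5 / 8.8 = 1424.1 MPa

1424.1 MPa


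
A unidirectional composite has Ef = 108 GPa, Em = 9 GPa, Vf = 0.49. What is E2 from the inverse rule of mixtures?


1/E2 = Vf/Ef + (1-Vf)/Em = 0.49/108 + 0.51/9
E2 = 16.34 GPa

16.34 GPa


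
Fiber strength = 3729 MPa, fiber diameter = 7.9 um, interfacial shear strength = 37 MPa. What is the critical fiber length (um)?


Lc = sigma_f * d / (2 * tau_i) = 3729 * 7.9 / (2 * 37) = 398.1 um

398.1 um


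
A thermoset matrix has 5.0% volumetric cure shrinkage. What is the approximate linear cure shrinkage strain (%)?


Linear shrinkage ≈ vol_shrink/3 = 5.0/3 = 1.667%

1.667%


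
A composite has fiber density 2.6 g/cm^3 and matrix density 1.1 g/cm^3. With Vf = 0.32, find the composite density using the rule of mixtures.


rho_c = rho_f*Vf + rho_m*(1-Vf) = 2.6*0.32 + 1.1*0.68 = 1.58 g/cm^3

1.58 g/cm^3


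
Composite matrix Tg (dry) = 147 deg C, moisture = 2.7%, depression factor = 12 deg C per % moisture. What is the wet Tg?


Tg_wet = Tg_dry - k*moisture = 147 - 12*2.7 = 114.6 deg C

114.6 deg C


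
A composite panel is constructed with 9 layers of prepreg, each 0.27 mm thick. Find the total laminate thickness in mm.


h = n * t_ply = 9 * 0.27 = 2.43 mm

2.43 mm


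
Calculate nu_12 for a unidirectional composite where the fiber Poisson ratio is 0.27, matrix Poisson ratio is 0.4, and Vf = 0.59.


nu_12 = nu_f*Vf + nu_m*(1-Vf) = 0.27*0.59 + 0.4*0.41 = 0.3233

0.3233


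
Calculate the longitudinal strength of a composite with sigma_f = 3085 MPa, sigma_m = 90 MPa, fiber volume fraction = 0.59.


sigma_1 = sigma_f*Vf + sigma_m*(1-Vf) = 3085*0.59 + 90*0.41 = 1857.1 MPa

1857.1 MPa


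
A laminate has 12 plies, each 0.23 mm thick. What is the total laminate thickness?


h = n * t_ply = 12 * 0.23 = 2.76 mm

2.76 mm


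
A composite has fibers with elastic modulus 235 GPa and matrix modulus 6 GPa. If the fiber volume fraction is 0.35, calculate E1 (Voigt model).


E1 = Ef*Vf + Em*(1-Vf) = 235*0.35 + 6*0.65 = 86.15 GPa

86.15 GPa


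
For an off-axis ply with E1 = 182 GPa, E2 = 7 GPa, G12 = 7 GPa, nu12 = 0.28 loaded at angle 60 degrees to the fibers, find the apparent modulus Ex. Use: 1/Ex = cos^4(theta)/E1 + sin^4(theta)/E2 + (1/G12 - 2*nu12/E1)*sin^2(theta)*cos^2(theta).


cos^4(60) = 0.0625, sin^4(60) = 0.5625, sin^2(60)*cos^2(60) = 0.1875
1/G12 - 2*nu12/E1 = 1/7 - 2*0.28/182 = 0.13978 GPa^-1
1/Ex = 0.0625/182 + 0.5625/7 + 0.13978*0.1875 = 0.1069093 GPa^-1
Ex = 9.35 GPa

9.35 GPa


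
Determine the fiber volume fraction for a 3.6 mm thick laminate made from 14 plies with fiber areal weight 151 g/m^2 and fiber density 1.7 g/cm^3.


Vf = n * FAW / (rho_f * h * 1000) = 14 * 151 / (1.7 * 3.6 * 1000) = 0.3454

0.3454


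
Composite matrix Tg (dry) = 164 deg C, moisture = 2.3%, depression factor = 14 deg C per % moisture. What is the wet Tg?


Tg_wet = Tg_dry - k*moisture = 164 - 14*2.3 = 131.8 deg C

131.8 deg C


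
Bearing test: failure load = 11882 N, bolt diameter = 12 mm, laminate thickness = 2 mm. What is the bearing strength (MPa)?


sigma_br = F/(d*h) = 11882/(12*2) = 495.1 MPa

495.1 MPa


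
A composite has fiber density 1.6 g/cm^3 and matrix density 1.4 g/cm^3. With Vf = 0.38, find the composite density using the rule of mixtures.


rho_c = rho_f*Vf + rho_m*(1-Vf) = 1.6*0.38 + 1.4*0.62 = 1.476 g/cm^3

1.476 g/cm^3


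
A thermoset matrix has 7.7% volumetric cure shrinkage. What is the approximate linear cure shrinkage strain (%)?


Linear shrinkage ≈ vol_shrink/3 = 7.7/3 = 2.567%

2.567%


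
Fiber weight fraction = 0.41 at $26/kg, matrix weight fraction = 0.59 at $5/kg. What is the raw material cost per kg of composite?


Cost = cost_f*Wf + cost_m*Wm = 26*0.41 + 5*0.59 = $13.61/kg

$13.61/kg


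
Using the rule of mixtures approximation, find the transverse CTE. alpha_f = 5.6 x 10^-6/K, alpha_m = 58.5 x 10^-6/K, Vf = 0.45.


alpha_2 = alpha_f*Vf + alpha_m*(1-Vf) = 5.6*0.45 + 58.5*0.55 = 34.7 x 10^-6/K

34.7 x 10^-6/K


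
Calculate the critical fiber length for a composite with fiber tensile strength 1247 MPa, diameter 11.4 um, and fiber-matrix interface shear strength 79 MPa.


Lc = sigma_f * d / (2 * tau_i) = 1247 * 11.4 / (2 * 79) = 90.0 um

90.0 um


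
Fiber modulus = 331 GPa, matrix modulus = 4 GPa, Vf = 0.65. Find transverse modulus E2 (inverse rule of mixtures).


1/E2 = Vf/Ef + (1-Vf)/Em = 0.65/331 + 0.35/4
E2 = 11.18 GPa

11.18 GPa


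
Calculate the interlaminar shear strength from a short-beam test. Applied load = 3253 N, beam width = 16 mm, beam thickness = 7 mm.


ILSS = 3F/(4bh) = 3*3253/(4*16*7) = 21.78 MPa

21.78 MPa


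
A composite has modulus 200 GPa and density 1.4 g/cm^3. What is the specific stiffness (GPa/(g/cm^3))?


Specific stiffness = E/rho = 200/1.4 = 142.9 GPa/(g/cm^3)

142.9 GPa/(g/cm^3)


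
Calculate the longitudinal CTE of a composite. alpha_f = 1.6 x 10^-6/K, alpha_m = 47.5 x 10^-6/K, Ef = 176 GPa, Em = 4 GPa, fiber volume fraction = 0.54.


E1 = Ef*Vf + Em*(1-Vf) = 96.88
alpha_1 = (alpha_f*Ef*Vf + alpha_m*Em*(1-Vf))/E1 = 2.47 x 10^-6/K

2.47 x 10^-6/K


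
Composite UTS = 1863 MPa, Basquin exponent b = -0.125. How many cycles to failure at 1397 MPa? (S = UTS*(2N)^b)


N = 0.5 * (S/UTS)^(1/b) = 0.5 * (1397/1863)^(1/-0.125) = 5.0015 cycles

5.0015 cycles


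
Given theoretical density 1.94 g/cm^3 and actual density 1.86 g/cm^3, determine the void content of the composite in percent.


Void% = (rho_theo - rho_actual)/rho_theo * 100 = (1.94 - 1.86)/1.94 * 100 = 4.12%

4.12%


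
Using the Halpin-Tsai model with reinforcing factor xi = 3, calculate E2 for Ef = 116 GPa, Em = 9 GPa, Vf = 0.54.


eta = (Ef/Em - 1)/(Ef/Em + xi) = (12.8889 - 1)/(12.8889 + 3) = 0.7483
E2 = Em*(1+xi*eta*Vf)/(1-eta*Vf) = 33.41 GPa

33.41 GPa


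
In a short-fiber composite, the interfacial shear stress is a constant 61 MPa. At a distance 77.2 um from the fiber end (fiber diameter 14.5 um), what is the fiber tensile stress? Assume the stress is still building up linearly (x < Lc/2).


Force balance: sigma_f * (pi*d^2/4) = tau * (pi*d) * x  ->  sigma_f = 4 * tau * x / d
sigma_f = 4 * 61 * 77.2 / 14.5 = 1299.1 MPa

1299.1 MPa


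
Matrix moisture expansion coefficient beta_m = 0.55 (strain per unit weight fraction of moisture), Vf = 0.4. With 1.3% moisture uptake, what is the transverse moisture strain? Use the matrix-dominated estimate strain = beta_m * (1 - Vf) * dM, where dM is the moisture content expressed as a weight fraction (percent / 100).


dM = 1.3/100 = 0.013
strain = beta_m * (1-Vf) * dM = 0.55 * 0.6 * 0.013 = 0.00429

0.00429


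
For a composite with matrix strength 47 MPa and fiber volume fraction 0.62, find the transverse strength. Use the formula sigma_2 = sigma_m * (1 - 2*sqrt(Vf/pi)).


factor = 1 - 2*sqrt(0.62/pi) = 0.1115
sigma_2 = 47 * 0.1115 = 5.24 MPa

5.24 MPa


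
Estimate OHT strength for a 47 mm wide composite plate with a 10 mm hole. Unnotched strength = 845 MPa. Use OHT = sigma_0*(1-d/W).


OHT = sigma_0*(1-d/W) = 845*(1-10/47) = 665.2 MPa

665.2 MPa


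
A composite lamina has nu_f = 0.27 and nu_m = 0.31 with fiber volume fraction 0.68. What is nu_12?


nu_12 = nu_f*Vf + nu_m*(1-Vf) = 0.27*0.68 + 0.31*0.32 = 0.2828

0.2828


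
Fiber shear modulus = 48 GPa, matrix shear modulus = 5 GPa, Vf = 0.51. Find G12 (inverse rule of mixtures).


1/G12 = Vf/Gf + (1-Vf)/Gm = 0.51/48 + 0.49/5
G12 = 9.21 GPa

9.21 GPa


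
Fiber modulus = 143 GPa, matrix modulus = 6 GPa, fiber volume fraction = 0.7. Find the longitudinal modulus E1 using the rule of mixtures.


E1 = Ef*Vf + Em*(1-Vf) = 143*0.7 + 6*0.3 = 101.9 GPa

101.9 GPa


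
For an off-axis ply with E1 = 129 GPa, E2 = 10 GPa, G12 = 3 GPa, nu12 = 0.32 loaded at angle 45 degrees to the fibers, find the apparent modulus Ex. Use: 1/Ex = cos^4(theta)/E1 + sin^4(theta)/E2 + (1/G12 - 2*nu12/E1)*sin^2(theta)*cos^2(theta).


cos^4(45) = 0.25, sin^4(45) = 0.25, sin^2(45)*cos^2(45) = 0.25
1/G12 - 2*nu12/E1 = 1/3 - 2*0.32/129 = 0.328372 GPa^-1
1/Ex = 0.25/129 + 0.25/10 + 0.328372*0.25 = 0.109031 GPa^-1
Ex = 9.17 GPa

9.17 GPa


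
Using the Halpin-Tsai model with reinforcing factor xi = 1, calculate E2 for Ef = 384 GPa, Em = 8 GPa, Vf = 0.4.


eta = (Ef/Em - 1)/(Ef/Em + xi) = (48.0 - 1)/(48.0 + 1) = 0.9592
E2 = Em*(1+xi*eta*Vf)/(1-eta*Vf) = 17.96 GPa

17.96 GPa


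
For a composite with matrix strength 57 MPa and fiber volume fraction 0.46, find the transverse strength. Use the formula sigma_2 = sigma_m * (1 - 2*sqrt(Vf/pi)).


factor = 1 - 2*sqrt(0.46/pi) = 0.2347
sigma_2 = 57 * 0.2347 = 13.38 MPa

13.38 MPa


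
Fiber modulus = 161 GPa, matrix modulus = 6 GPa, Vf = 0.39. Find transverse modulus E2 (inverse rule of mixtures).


1/E2 = Vf/Ef + (1-Vf)/Em = 0.39/161 + 0.61/6
E2 = 9.61 GPa

9.61 GPa


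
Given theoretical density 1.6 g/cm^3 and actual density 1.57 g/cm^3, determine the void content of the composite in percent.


Void% = (rho_theo - rho_actual)/rho_theo * 100 = (1.6 - 1.57)/1.6 * 100 = 1.88%

1.88%


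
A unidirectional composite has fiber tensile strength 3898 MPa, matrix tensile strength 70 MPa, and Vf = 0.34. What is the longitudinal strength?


sigma_1 = sigma_f*Vf + sigma_m*(1-Vf) = 3898*0.34 + 70*0.66 = 1371.5 MPa

1371.5 MPa


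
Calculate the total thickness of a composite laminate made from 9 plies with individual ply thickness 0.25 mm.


h = n * t_ply = 9 * 0.25 = 2.25 mm

2.25 mm


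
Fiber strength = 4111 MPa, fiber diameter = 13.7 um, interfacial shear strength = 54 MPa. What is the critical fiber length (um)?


Lc = sigma_f * d / (2 * tau_i) = 4111 * 13.7 / (2 * 54) = 521.5 um

521.5 um


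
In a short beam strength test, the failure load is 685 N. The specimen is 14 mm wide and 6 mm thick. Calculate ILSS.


ILSS = 3F/(4bh) = 3*685/(4*14*6) = 6.12 MPa

6.12 MPa


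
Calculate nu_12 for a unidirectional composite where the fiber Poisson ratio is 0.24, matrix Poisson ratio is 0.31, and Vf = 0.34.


nu_12 = nu_f*Vf + nu_m*(1-Vf) = 0.24*0.34 + 0.31*0.66 = 0.2862

0.2862


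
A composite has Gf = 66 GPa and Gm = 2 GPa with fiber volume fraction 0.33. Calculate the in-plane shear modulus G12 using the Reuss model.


1/G12 = Vf/Gf + (1-Vf)/Gm = 0.33/66 + 0.67/2
G12 = 2.94 GPa

2.94 GPa


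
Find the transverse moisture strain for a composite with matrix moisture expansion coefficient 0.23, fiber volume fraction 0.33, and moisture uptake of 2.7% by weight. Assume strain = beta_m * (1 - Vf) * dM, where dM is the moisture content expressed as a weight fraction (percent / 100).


dM = 2.7/100 = 0.027
strain = beta_m * (1-Vf) * dM = 0.23 * 0.67 * 0.027 = 0.0041607

0.0041607


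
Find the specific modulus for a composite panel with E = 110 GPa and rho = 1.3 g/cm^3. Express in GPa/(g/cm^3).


Specific stiffness = E/rho = 110/1.3 = 84.6 GPa/(g/cm^3)

84.6 GPa/(g/cm^3)


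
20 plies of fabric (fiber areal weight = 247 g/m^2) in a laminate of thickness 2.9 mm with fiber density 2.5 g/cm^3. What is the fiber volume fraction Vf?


Vf = n * FAW / (rho_f * h * 1000) = 20 * 247 / (2.5 * 2.9 * 1000) = 0.6814

0.6814


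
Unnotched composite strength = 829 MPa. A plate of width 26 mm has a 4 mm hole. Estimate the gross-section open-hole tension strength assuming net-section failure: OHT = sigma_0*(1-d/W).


OHT = sigma_0*(1-d/W) = 829*(1-4/26) = 701.5 MPa

701.5 MPa


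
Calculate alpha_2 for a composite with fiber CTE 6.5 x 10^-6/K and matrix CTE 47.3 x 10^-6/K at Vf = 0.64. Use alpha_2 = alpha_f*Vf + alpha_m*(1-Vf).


alpha_2 = alpha_f*Vf + alpha_m*(1-Vf) = 6.5*0.64 + 47.3*0.36 = 21.2 x 10^-6/K

21.2 x 10^-6/K


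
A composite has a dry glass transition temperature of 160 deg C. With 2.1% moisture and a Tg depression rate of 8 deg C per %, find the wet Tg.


Tg_wet = Tg_dry - k*moisture = 160 - 8*2.1 = 143.2 deg C

143.2 deg C


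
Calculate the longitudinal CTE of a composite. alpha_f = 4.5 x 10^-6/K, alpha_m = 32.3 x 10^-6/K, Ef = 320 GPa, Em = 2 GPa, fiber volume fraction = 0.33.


E1 = Ef*Vf + Em*(1-Vf) = 106.94
alpha_1 = (alpha_f*Ef*Vf + alpha_m*Em*(1-Vf))/E1 = 4.85 x 10^-6/K

4.85 x 10^-6/K


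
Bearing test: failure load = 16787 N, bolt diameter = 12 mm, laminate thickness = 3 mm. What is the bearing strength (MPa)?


sigma_br = F/(d*h) = 16787/(12*3) = 466.3 MPa

466.3 MPa


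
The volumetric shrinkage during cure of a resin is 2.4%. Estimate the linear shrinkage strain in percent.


Linear shrinkage ≈ vol_shrink/3 = 2.4/3 = 0.8%

0.8%


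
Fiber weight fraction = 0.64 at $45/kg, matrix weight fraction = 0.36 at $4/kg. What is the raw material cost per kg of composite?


Cost = cost_f*Wf + cost_m*Wm = 45*0.64 + 4*0.36 = $30.24/kg

$30.24/kg


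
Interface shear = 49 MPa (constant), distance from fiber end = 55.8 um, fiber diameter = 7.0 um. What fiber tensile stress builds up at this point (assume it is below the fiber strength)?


Force balance: sigma_f * (pi*d^2/4) = tau * (pi*d) * x  ->  sigma_f = 4 * tau * x / d
sigma_f = 4 * 49 * 55.8 / 7.0 = 1562.4 MPa

1562.4 MPa


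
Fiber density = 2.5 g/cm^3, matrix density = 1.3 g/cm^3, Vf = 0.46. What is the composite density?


rho_c = rho_f*Vf + rho_m*(1-Vf) = 2.5*0.46 + 1.3*0.54 = 1.852 g/cm^3

1.852 g/cm^3


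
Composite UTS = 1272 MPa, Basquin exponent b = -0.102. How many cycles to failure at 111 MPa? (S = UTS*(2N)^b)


N = 0.5 * (S/UTS)^(1/b) = 0.5 * (111/1272)^(1/-0.102) = 1.2104e+10 cycles

1.2104e+10 cycles


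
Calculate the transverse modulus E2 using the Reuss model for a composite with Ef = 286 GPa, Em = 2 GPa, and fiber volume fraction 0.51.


1/E2 = Vf/Ef + (1-Vf)/Em = 0.51/286 + 0.49/2
E2 = 4.05 GPa

4.05 GPa


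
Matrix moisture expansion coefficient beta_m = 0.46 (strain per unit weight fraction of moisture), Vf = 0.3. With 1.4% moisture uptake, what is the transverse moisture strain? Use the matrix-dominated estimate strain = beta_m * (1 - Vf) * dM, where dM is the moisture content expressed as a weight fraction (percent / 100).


dM = 1.4/100 = 0.014
strain = beta_m * (1-Vf) * dM = 0.46 * 0.7 * 0.014 = 0.004508

0.004508


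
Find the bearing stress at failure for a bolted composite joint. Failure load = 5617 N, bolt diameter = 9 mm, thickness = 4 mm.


sigma_br = F/(d*h) = 5617/(9*4) = 156.0 MPa

156.0 MPa


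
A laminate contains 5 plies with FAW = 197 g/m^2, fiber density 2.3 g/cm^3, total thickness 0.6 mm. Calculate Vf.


Vf = n * FAW / (rho_f * h * 1000) = 5 * 197 / (2.3 * 0.6 * 1000) = 0.7138

0.7138


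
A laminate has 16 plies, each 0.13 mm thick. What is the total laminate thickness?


h = n * t_ply = 16 * 0.13 = 2.08 mm

2.08 mm


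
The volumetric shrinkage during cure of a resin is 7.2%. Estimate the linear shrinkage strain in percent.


Linear shrinkage ≈ vol_shrink/3 = 7.2/3 = 2.4%

2.4%


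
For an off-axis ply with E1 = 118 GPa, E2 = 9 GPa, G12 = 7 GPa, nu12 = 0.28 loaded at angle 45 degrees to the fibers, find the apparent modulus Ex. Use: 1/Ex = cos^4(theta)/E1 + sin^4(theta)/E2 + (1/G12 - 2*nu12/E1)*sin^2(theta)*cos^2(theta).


cos^4(45) = 0.25, sin^4(45) = 0.25, sin^2(45)*cos^2(45) = 0.25
1/G12 - 2*nu12/E1 = 1/7 - 2*0.28/118 = 0.138111 GPa^-1
1/Ex = 0.25/118 + 0.25/9 + 0.138111*0.25 = 0.0644243 GPa^-1
Ex = 15.52 GPa

15.52 GPa


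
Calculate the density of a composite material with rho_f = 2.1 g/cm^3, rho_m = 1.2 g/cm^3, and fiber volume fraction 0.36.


rho_c = rho_f*Vf + rho_m*(1-Vf) = 2.1*0.36 + 1.2*0.64 = 1.524 g/cm^3

1.524 g/cm^3


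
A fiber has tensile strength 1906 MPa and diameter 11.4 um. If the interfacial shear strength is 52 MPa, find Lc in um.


Lc = sigma_f * d / (2 * tau_i) = 1906 * 11.4 / (2 * 52) = 208.9 um

208.9 um


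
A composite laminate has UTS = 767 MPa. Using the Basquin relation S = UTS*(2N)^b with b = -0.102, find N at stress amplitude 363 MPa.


N = 0.5 * (S/UTS)^(1/b) = 0.5 * (363/767)^(1/-0.102) = 765.8676 cycles

765.8676 cycles


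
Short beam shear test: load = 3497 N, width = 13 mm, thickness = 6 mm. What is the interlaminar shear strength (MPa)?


ILSS = 3F/(4bh) = 3*3497/(4*13*6) = 33.63 MPa

33.63 MPa


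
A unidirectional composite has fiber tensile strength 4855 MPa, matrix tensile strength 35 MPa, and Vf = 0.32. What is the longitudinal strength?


sigma_1 = sigma_f*Vf + sigma_m*(1-Vf) = 4855*0.32 + 35*0.68 = 1577.4 MPa

1577.4 MPa


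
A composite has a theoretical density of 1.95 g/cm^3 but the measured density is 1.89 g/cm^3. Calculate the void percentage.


Void% = (rho_theo - rho_actual)/rho_theo * 100 = (1.95 - 1.89)/1.95 * 100 = 3.08%

3.08%


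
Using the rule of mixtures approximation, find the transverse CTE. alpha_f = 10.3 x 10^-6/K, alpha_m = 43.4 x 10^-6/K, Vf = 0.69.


alpha_2 = alpha_f*Vf + alpha_m*(1-Vf) = 10.3*0.69 + 43.4*0.31 = 20.6 x 10^-6/K

20.6 x 10^-6/K


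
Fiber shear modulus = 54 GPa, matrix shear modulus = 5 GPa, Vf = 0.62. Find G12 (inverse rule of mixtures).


1/G12 = Vf/Gf + (1-Vf)/Gm = 0.62/54 + 0.38/5
G12 = 11.43 GPa

11.43 GPa


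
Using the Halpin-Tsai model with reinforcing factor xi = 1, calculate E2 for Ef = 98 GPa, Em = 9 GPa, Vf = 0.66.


eta = (Ef/Em - 1)/(Ef/Em + xi) = (10.8889 - 1)/(10.8889 + 1) = 0.8318
E2 = Em*(1+xi*eta*Vf)/(1-eta*Vf) = 30.91 GPa

30.91 GPa


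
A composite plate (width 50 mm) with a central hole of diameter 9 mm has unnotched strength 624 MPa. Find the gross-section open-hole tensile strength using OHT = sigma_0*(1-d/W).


OHT = sigma_0*(1-d/W) = 624*(1-9/50) = 511.7 MPa

511.7 MPa


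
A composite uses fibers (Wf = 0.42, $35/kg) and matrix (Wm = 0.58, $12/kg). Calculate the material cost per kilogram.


Cost = cost_f*Wf + cost_m*Wm = 35*0.42 + 12*0.58 = $21.66/kg

$21.66/kg


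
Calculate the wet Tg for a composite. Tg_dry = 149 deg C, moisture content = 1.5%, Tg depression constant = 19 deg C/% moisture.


Tg_wet = Tg_dry - k*moisture = 149 - 19*1.5 = 120.5 deg C

120.5 deg C


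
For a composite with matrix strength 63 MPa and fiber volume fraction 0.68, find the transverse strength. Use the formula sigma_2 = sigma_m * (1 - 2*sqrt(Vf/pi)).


factor = 1 - 2*sqrt(0.68/pi) = 0.0695
sigma_2 = 63 * 0.0695 = 4.38 MPa

4.38 MPa


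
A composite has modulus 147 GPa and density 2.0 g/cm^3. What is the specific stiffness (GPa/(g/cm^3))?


Specific stiffness = E/rho = 147/2.0 = 73.5 GPa/(g/cm^3)

73.5 GPa/(g/cm^3)


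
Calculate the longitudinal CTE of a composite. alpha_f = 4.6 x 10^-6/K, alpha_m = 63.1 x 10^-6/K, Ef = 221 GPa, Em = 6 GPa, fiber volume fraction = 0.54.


E1 = Ef*Vf + Em*(1-Vf) = 122.1
alpha_1 = (alpha_f*Ef*Vf + alpha_m*Em*(1-Vf))/E1 = 5.92 x 10^-6/K

5.92 x 10^-6/K


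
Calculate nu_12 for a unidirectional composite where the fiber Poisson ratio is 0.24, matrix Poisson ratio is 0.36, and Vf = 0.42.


nu_12 = nu_f*Vf + nu_m*(1-Vf) = 0.24*0.42 + 0.36*0.58 = 0.3096

0.3096


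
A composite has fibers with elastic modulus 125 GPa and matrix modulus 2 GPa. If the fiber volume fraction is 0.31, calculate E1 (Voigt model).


E1 = Ef*Vf + Em*(1-Vf) = 125*0.31 + 2*0.69 = 40.13 GPa

40.13 GPa


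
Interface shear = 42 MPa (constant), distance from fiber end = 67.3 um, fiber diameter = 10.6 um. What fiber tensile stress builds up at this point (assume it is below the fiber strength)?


Force balance: sigma_f * (pi*d^2/4) = tau * (pi*d) * x  ->  sigma_f = 4 * tau * x / d
sigma_f = 4 * 42 * 67.3 / 10.6 = 1066.6 MPa

1066.6 MPa


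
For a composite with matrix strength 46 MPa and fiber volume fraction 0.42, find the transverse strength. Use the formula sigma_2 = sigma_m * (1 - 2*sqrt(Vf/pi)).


factor = 1 - 2*sqrt(0.42/pi) = 0.2687
sigma_2 = 46 * 0.2687 = 12.36 MPa

12.36 MPa


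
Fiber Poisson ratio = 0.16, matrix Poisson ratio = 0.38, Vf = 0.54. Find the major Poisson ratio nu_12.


nu_12 = nu_f*Vf + nu_m*(1-Vf) = 0.16*0.54 + 0.38*0.46 = 0.2612

0.2612


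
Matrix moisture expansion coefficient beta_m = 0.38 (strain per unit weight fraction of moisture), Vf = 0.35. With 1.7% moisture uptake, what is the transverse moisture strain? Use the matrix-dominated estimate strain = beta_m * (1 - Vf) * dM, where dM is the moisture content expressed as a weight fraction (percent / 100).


dM = 1.7/100 = 0.017
strain = beta_m * (1-Vf) * dM = 0.38 * 0.65 * 0.017 = 0.004199

0.004199


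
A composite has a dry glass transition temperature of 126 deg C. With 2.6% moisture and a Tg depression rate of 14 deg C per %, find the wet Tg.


Tg_wet = Tg_dry - k*moisture = 126 - 14*2.6 = 89.6 deg C

89.6 deg C


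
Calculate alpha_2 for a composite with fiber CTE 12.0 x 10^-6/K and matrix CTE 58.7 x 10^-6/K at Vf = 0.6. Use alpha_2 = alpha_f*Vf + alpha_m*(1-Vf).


alpha_2 = alpha_f*Vf + alpha_m*(1-Vf) = 12.0*0.6 + 58.7*0.4 = 30.7 x 10^-6/K

30.7 x 10^-6/K


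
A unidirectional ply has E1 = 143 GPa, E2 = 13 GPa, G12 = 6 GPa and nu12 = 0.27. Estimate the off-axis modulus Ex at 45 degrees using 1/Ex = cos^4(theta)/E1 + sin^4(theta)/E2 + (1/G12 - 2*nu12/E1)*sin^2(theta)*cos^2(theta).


cos^4(45) = 0.25, sin^4(45) = 0.25, sin^2(45)*cos^2(45) = 0.25
1/G12 - 2*nu12/E1 = 1/6 - 2*0.27/143 = 0.16289 GPa^-1
1/Ex = 0.25/143 + 0.25/13 + 0.16289*0.25 = 0.0617016 GPa^-1
Ex = 16.21 GPa

16.21 GPa


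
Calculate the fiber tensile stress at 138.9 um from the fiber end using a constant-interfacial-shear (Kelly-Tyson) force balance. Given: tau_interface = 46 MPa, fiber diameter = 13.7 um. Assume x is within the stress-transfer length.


Force balance: sigma_f * (pi*d^2/4) = tau * (pi*d) * x  ->  sigma_f = 4 * tau * x / d
sigma_f = 4 * 46 * 138.9 / 13.7 = 1865.5 MPa

1865.5 MPa


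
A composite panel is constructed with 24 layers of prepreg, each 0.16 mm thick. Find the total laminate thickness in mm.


h = n * t_ply = 24 * 0.16 = 3.84 mm

3.84 mm


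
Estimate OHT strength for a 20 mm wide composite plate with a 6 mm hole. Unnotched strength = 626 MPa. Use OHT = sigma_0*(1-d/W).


OHT = sigma_0*(1-d/W) = 626*(1-6/20) = 438.2 MPa

438.2 MPa


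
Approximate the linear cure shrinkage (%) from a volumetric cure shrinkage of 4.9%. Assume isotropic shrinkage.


Linear shrinkage ≈ vol_shrink/3 = 4.9/3 = 1.633%

1.633%


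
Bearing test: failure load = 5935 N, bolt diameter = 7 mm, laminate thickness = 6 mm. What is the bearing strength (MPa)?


sigma_br = F/(d*h) = 5935/(7*6) = 141.3 MPa

141.3 MPa


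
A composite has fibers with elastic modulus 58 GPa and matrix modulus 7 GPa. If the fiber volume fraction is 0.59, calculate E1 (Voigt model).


E1 = Ef*Vf + Em*(1-Vf) = 58*0.59 + 7*0.41 = 37.09 GPa

37.09 GPa


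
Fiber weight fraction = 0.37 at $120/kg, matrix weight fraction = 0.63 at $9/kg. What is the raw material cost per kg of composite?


Cost = cost_f*Wf + cost_m*Wm = 120*0.37 + 9*0.63 = $50.07/kg

$50.07/kg


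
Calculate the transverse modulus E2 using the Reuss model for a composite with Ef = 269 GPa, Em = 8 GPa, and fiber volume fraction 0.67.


1/E2 = Vf/Ef + (1-Vf)/Em = 0.67/269 + 0.33/8
E2 = 22.86 GPa

22.86 GPa


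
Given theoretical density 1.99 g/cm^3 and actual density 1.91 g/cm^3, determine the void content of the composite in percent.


Void% = (rho_theo - rho_actual)/rho_theo * 100 = (1.99 - 1.91)/1.99 * 100 = 4.02%

4.02%


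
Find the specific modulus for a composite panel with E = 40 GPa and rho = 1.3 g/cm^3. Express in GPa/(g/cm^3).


Specific stiffness = E/rho = 40/1.3 = 30.8 GPa/(g/cm^3)

30.8 GPa/(g/cm^3)


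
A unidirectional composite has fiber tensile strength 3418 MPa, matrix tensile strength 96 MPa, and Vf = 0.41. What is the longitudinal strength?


sigma_1 = sigma_f*Vf + sigma_m*(1-Vf) = 3418*0.41 + 96*0.59 = 1458.0 MPa

1458.0 MPa


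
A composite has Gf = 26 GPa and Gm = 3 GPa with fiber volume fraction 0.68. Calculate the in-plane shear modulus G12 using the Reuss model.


1/G12 = Vf/Gf + (1-Vf)/Gm = 0.68/26 + 0.32/3
G12 = 7.53 GPa

7.53 GPa


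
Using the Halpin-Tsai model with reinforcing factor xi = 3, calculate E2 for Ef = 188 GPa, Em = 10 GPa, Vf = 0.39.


eta = (Ef/Em - 1)/(Ef/Em + xi) = (18.8 - 1)/(18.8 + 3) = 0.8165
E2 = Em*(1+xi*eta*Vf)/(1-eta*Vf) = 28.69 GPa

28.69 GPa


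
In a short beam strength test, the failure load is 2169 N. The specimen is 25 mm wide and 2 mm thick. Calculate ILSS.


ILSS = 3F/(4bh) = 3*2169/(4*25*2) = 32.54 MPa

32.54 MPa


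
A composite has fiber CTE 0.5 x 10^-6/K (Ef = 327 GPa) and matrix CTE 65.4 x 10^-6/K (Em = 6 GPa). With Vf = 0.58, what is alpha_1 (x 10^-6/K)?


E1 = Ef*Vf + Em*(1-Vf) = 192.18
alpha_1 = (alpha_f*Ef*Vf + alpha_m*Em*(1-Vf))/E1 = 1.35 x 10^-6/K

1.35 x 10^-6/K
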